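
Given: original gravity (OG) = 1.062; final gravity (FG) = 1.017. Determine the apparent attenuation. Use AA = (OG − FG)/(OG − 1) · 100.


AA = (1.062 − 1.017)/(1.062 − 1) · 100

72.5806 %


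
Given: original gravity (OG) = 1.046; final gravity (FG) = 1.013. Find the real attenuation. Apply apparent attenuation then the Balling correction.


AA = (OG−FG)/(OG−1)·100;  RA = AA·0.8192
AA = (1.046 − 1.013)/(1.046 − 1)·100 = 71.7391
RA = 71.7391·0.8192

58.7687 %


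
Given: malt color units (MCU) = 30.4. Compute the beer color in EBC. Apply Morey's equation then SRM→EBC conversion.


SRM = 1.4922·MCU^0.6859;  EBC = SRM·1.97
SRM = 1.4922·30.4^0.6859 = 15.5214
EBC = 15.5214·1.97

30.5771 EBC


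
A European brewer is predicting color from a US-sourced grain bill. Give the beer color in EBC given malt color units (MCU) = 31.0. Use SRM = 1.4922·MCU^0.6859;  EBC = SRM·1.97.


SRM = 1.4922·31.0^0.6859 = 15.7308
EBC = 15.7308·1.97

30.9898 EBC


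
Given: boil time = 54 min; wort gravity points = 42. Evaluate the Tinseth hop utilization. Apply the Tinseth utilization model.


U = 1.65·0.000125^(GP/1000) · (1 − e^(−0.04·t))/4.15
bigness = 1.65·0.000125^(42/1000) = 1.1312
boil_factor = (1 − e^(−0.04·54))/4.15 = 0.2132
U = 1.1312 · 0.2132

0.2412


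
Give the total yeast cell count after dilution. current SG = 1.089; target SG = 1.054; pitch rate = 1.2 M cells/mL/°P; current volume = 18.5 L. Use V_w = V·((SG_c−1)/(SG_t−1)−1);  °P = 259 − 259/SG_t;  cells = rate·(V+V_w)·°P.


V_w = 18.5·((1.089−1)/(1.054−1)−1) = 11.9907
V_final = 18.5 + 11.9907 = 30.4907
°P = 259 − 259/1.054 = 13.2694
cells = 1.2·30.4907·13.2694

485.5144 billion cells


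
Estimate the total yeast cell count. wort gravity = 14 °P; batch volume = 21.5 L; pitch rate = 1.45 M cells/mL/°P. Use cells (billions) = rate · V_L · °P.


cells = 1.45 · 21.5 · 14

436.4500 billion cells


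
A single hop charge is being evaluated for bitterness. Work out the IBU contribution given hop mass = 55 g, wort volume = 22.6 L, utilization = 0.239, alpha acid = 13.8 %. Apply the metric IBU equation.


IBU = (α/100)·mass·U·1000 / V
IBU = (13.8/100)·55·0.239·1000 / 22.6

80.2659 IBU


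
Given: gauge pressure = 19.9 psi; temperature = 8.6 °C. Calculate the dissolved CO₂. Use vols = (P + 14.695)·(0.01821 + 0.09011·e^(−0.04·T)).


vols = (19.9 + 14.695)·(0.01821 + 0.09011·e^(−0.04·8.6))

2.8400 volumes


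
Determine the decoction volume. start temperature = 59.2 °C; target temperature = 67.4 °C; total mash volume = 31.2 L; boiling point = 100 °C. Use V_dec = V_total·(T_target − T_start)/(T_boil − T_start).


V_dec = 31.2·(67.4 − 59.2)/(100 − 59.2)

6.2706 L


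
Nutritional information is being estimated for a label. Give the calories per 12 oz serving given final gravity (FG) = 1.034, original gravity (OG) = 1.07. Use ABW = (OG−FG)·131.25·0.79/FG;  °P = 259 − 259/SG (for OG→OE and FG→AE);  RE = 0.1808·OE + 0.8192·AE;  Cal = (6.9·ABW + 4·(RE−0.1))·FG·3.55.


ABW = (1.07 − 1.034)·131.25·0.79/1.034 = 3.6100
OE = 259 − 259/1.07 = 16.9439 °P
AE = 259 − 259/1.034 = 8.5164 °P
RE = 0.1808·16.9439 + 0.8192·8.5164 = 10.0401 °P
Cal = (6.9·3.6100 + 4·(10.0401−0.1))·1.034·3.55

237.3827 kcal


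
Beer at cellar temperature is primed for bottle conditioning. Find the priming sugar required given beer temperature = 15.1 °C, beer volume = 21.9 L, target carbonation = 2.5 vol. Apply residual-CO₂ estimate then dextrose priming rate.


residual = 14.695·(0.01821 + 0.09011·e^(−0.04·T));  sugar = (target − residual)·4.0·V
residual = 14.695·(0.01821 + 0.09011·e^(−0.04·15.1)) = 0.9914
sugar = (2.5 − 0.9914)·4.0·21.9

132.1522 g


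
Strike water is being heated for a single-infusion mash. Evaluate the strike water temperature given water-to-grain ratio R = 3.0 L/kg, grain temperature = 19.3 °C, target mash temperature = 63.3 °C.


T_strike = (0.41/R)·(T_mash − T_grain) + T_mash
T_strike = (0.41/3.0)·(63.3 − 19.3) + 63.3

69.3133 °C


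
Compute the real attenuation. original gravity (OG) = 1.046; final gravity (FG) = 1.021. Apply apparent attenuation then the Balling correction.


AA = (OG−FG)/(OG−1)·100;  RA = AA·0.8192
AA = (1.046 − 1.021)/(1.046 − 1)·100 = 54.3478
RA = 54.3478·0.8192

44.5217 %


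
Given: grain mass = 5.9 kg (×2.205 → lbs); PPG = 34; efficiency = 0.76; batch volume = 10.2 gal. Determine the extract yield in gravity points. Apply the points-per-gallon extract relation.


points = lbs × PPG × eff / vol
lbs = 5.9 × 2.205 = 13.0095
points = 13.0095 × 34 × 0.76 / 10.2

32.9574 points


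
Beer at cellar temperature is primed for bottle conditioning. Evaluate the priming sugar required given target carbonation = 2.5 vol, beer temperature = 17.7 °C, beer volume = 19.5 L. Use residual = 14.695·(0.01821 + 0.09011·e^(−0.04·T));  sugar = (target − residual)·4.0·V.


residual = 14.695·(0.01821 + 0.09011·e^(−0.04·17.7)) = 0.9199
sugar = (2.5 − 0.9199)·4.0·19.5

123.2464 g


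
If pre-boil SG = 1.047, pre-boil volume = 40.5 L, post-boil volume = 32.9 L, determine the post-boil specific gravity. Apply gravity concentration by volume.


SG_post = 1 + (SG_pre − 1)·V_pre/V_post
pts_pre = (1.047 − 1)·1000 = 47.0000
pts_post = 47.0000·40.5/32.9 = 57.8571
SG_post = 1 + 57.8571/1000

1.0579


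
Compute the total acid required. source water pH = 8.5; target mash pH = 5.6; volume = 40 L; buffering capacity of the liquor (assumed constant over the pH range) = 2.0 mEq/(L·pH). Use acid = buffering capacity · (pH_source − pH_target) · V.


acid = 2.0 · (8.5 − 5.6) · 40

232.0000 mEq


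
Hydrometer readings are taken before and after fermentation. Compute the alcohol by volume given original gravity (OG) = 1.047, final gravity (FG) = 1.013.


ABV = (OG − FG) · 131.25
ABV = (1.047 − 1.013) · 131.25

4.4625 % ABV


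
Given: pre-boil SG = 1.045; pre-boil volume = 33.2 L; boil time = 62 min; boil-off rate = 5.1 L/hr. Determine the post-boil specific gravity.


V_post = V_pre − rate·(t/60);  SG_post = 1 + (SG_pre−1)·V_pre/V_post
V_post = 33.2 − 5.1·(62/60) = 27.9300
SG_post = 1 + (1.045 − 1)·33.2/27.9300

1.0535


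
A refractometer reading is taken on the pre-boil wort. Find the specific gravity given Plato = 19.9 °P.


SG = 259/(259 − P)
SG = 259/(259 − 19.9)

1.0832


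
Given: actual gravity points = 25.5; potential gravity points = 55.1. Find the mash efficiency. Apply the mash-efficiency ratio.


efficiency = actual / potential × 100
efficiency = 25.5 / 55.1 × 100

46.2795 %


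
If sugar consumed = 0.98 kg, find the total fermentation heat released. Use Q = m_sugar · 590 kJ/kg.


Q = 0.98 · 590

578.2000 kJ


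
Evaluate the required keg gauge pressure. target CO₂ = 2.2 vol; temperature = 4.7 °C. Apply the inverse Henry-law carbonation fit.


psi = vols/(0.01821 + 0.09011·e^(−0.04·T)) − 14.695
psi = 2.2/(0.01821 + 0.09011·e^(−0.04·4.7)) − 14.695

8.9924 psi


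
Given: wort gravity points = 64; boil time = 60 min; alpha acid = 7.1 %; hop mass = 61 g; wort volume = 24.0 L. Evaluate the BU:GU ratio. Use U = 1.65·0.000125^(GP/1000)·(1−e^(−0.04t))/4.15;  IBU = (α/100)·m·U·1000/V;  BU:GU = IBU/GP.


U = 1.65·0.000125^(64/1000)·(1−e^(−0.04·60))/4.15 = 0.2034
IBU = (7.1/100)·61·0.2034·1000/24.0 = 36.7040
BU:GU = 36.7040/64

0.5735


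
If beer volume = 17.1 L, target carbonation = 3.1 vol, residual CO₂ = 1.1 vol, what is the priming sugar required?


sugar = (target − residual)·4.0·V
sugar = (3.1 − 1.1)·4.0·17.1

136.8000 g


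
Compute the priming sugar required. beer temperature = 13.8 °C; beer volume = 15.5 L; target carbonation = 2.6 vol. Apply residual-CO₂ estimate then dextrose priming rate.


residual = 14.695·(0.01821 + 0.09011·e^(−0.04·T));  sugar = (target − residual)·4.0·V
residual = 14.695·(0.01821 + 0.09011·e^(−0.04·13.8)) = 1.0300
sugar = (2.6 − 1.0300)·4.0·15.5

97.3371 g


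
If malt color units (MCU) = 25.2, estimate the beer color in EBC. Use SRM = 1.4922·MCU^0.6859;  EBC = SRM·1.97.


SRM = 1.4922·25.2^0.6859 = 13.6473
EBC = 13.6473·1.97

26.8852 EBC


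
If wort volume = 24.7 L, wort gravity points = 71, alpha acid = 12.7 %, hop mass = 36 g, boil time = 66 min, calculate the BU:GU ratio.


U = 1.65·0.000125^(GP/1000)·(1−e^(−0.04t))/4.15;  IBU = (α/100)·m·U·1000/V;  BU:GU = IBU/GP
U = 1.65·0.000125^(71/1000)·(1−e^(−0.04·66))/4.15 = 0.1951
IBU = (12.7/100)·36·0.1951·1000/24.7 = 36.1054
BU:GU = 36.1054/71

0.5085


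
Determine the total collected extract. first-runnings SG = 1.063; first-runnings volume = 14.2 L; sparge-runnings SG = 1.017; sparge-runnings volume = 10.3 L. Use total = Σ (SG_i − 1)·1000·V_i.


first = (1.063 − 1)·1000·14.2 = 894.6000
sparge = (1.017 − 1)·1000·10.3 = 175.1000
total = 894.6000 + 175.1000

1069.7000 gravity·L


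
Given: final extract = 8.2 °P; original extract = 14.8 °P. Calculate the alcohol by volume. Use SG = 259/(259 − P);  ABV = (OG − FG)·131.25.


OG = 259/(259 − 14.8) = 1.0606
FG = 259/(259 − 8.2) = 1.0327
ABV = (1.0606 − 1.0327)·131.25

3.6633 % ABV


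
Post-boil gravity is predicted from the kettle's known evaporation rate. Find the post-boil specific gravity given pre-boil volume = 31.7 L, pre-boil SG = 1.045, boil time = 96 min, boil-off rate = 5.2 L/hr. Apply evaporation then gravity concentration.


V_post = V_pre − rate·(t/60);  SG_post = 1 + (SG_pre−1)·V_pre/V_post
V_post = 31.7 − 5.2·(96/60) = 23.3800
SG_post = 1 + (1.045 − 1)·31.7/23.3800

1.0610


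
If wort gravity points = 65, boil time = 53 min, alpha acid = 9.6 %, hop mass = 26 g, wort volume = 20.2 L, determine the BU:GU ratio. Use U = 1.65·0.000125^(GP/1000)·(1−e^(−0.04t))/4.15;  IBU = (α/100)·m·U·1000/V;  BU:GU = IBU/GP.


U = 1.65·0.000125^(65/1000)·(1−e^(−0.04·53))/4.15 = 0.1951
IBU = (9.6/100)·26·0.1951·1000/20.2 = 24.1043
BU:GU = 24.1043/65

0.3708


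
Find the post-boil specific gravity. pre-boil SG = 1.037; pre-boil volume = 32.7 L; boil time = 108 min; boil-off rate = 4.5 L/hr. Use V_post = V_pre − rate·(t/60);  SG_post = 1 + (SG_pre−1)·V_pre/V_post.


V_post = 32.7 − 4.5·(108/60) = 24.6000
SG_post = 1 + (1.037 − 1)·32.7/24.6000

1.0492


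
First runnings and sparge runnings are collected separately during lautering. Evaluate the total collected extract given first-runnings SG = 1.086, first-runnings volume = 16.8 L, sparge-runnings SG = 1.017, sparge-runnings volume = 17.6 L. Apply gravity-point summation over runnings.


total = Σ (SG_i − 1)·1000·V_i
first = (1.086 − 1)·1000·16.8 = 1444.8000
sparge = (1.017 − 1)·1000·17.6 = 299.2000
total = 1444.8000 + 299.2000

1744.0000 gravity·L


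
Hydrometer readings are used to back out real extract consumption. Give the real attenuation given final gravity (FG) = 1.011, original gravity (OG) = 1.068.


AA = (OG−FG)/(OG−1)·100;  RA = AA·0.8192
AA = (1.068 − 1.011)/(1.068 − 1)·100 = 83.8235
RA = 83.8235·0.8192

68.6682 %


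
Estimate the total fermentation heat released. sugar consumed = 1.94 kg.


Q = m_sugar · 590 kJ/kg
Q = 1.94 · 590

1144.6000 kJ


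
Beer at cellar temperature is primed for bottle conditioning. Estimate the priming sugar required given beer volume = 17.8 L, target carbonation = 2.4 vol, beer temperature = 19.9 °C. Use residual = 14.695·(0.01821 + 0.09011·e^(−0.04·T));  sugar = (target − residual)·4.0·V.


residual = 14.695·(0.01821 + 0.09011·e^(−0.04·19.9)) = 0.8650
sugar = (2.4 − 0.8650)·4.0·17.8

109.2943 g


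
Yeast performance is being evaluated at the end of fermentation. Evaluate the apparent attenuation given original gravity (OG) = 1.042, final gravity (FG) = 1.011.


AA = (OG − FG)/(OG − 1) · 100
AA = (1.042 − 1.011)/(1.042 − 1) · 100

73.8095 %


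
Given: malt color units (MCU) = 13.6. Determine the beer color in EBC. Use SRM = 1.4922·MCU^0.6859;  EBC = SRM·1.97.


SRM = 1.4922·13.6^0.6859 = 8.9397
EBC = 8.9397·1.97

17.6111 EBC


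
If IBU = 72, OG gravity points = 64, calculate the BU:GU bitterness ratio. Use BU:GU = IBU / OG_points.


BU:GU = 72 / 64

1.1250


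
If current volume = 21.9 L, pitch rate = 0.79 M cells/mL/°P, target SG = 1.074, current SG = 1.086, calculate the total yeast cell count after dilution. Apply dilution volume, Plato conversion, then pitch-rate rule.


V_w = V·((SG_c−1)/(SG_t−1)−1);  °P = 259 − 259/SG_t;  cells = rate·(V+V_w)·°P
V_w = 21.9·((1.086−1)/(1.074−1)−1) = 3.5514
V_final = 21.9 + 3.5514 = 25.4514
°P = 259 − 259/1.074 = 17.8454
cells = 0.79·25.4514·17.8454

358.8105 billion cells


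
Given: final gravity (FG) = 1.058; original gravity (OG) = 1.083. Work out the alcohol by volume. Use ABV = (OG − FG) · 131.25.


ABV = (1.083 − 1.058) · 131.25

3.2812 % ABV


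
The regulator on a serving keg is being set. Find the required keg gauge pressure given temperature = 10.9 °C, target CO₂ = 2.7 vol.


psi = vols/(0.01821 + 0.09011·e^(−0.04·T)) − 14.695
psi = 2.7/(0.01821 + 0.09011·e^(−0.04·10.9)) − 14.695

20.6099 psi


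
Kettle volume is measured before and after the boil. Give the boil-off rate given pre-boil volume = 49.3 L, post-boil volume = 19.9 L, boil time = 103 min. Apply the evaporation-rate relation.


rate = (V_pre − V_post) / (t_min/60)
rate = (49.3 − 19.9) / (103/60)

17.1262 L/hr


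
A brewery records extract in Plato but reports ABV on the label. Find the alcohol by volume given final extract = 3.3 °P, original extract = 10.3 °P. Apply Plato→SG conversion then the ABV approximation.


SG = 259/(259 − P);  ABV = (OG − FG)·131.25
OG = 259/(259 − 10.3) = 1.0414
FG = 259/(259 − 3.3) = 1.0129
ABV = (1.0414 − 1.0129)·131.25

3.7419 % ABV


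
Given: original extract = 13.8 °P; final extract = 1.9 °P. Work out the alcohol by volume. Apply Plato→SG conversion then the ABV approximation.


SG = 259/(259 − P);  ABV = (OG − FG)·131.25
OG = 259/(259 − 13.8) = 1.0563
FG = 259/(259 − 1.9) = 1.0074
ABV = (1.0563 − 1.0074)·131.25

6.4169 % ABV


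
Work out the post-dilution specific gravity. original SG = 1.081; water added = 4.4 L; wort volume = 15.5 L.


SG_new = 1 + (SG_old − 1)·V_old/(V_old + V_water)
pts = (1.081 − 1)·1000·15.5/(15.5 + 4.4) = 63.0905
SG_new = 1 + 63.0905/1000

1.0631


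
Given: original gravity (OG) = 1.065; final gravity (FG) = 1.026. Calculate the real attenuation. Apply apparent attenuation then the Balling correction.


AA = (OG−FG)/(OG−1)·100;  RA = AA·0.8192
AA = (1.065 − 1.026)/(1.065 − 1)·100 = 60.0000
RA = 60.0000·0.8192

49.1520 %


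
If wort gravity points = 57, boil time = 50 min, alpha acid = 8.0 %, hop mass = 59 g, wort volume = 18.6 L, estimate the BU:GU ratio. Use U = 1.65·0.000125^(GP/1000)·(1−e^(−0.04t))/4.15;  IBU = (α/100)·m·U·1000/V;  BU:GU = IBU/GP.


U = 1.65·0.000125^(57/1000)·(1−e^(−0.04·50))/4.15 = 0.2060
IBU = (8.0/100)·59·0.2060·1000/18.6 = 52.2681
BU:GU = 52.2681/57

0.9170


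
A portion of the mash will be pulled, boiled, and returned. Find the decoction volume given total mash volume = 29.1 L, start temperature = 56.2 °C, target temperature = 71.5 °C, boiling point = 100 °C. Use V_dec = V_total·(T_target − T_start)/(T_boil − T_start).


V_dec = 29.1·(71.5 − 56.2)/(100 − 56.2)

10.1651 L


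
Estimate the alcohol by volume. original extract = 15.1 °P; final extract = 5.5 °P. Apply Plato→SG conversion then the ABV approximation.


SG = 259/(259 − P);  ABV = (OG − FG)·131.25
OG = 259/(259 − 15.1) = 1.0619
FG = 259/(259 − 5.5) = 1.0217
ABV = (1.0619 − 1.0217)·131.25

5.2781 % ABV


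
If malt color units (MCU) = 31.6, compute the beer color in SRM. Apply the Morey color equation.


SRM = 1.4922 · MCU^0.6859
SRM = 1.4922 · 31.6^0.6859

15.9390 SRM


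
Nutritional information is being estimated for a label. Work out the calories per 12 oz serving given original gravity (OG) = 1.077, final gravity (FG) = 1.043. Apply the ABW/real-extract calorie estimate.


ABW = (OG−FG)·131.25·0.79/FG;  °P = 259 − 259/SG (for OG→OE and FG→AE);  RE = 0.1808·OE + 0.8192·AE;  Cal = (6.9·ABW + 4·(RE−0.1))·FG·3.55
ABW = (1.077 − 1.043)·131.25·0.79/1.043 = 3.3800
OE = 259 − 259/1.077 = 18.5172 °P
AE = 259 − 259/1.043 = 10.6779 °P
RE = 0.1808·18.5172 + 0.8192·10.6779 = 12.0952 °P
Cal = (6.9·3.3800 + 4·(12.0952−0.1))·1.043·3.55

264.0102 kcal


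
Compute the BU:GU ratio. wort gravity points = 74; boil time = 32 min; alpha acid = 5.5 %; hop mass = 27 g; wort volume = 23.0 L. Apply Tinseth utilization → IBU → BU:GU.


U = 1.65·0.000125^(GP/1000)·(1−e^(−0.04t))/4.15;  IBU = (α/100)·m·U·1000/V;  BU:GU = IBU/GP
U = 1.65·0.000125^(74/1000)·(1−e^(−0.04·32))/4.15 = 0.1476
IBU = (5.5/100)·27·0.1476·1000/23.0 = 9.5306
BU:GU = 9.5306/74

0.1288


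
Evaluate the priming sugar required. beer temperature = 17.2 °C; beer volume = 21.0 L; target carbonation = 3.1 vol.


residual = 14.695·(0.01821 + 0.09011·e^(−0.04·T));  sugar = (target − residual)·4.0·V
residual = 14.695·(0.01821 + 0.09011·e^(−0.04·17.2)) = 0.9331
sugar = (3.1 − 0.9331)·4.0·21.0

182.0200 g


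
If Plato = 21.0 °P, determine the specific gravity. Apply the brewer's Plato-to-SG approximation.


SG = 259/(259 − P)
SG = 259/(259 − 21.0)

1.0882


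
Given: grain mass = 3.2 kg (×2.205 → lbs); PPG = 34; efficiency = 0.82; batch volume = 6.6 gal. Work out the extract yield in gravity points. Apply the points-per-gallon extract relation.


points = lbs × PPG × eff / vol
lbs = 3.2 × 2.205 = 7.0560
points = 7.0560 × 34 × 0.82 / 6.6

29.8063 points


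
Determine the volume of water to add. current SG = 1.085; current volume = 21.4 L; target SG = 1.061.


V_water = V·((SG_curr − 1)/(SG_target − 1) − 1)
V_water = 21.4·((1.085 − 1)/(1.061 − 1) − 1)

8.4197 L


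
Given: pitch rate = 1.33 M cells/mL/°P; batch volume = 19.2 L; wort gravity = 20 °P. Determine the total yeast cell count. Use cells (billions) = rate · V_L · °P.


cells = 1.33 · 19.2 · 20

510.7200 billion cells


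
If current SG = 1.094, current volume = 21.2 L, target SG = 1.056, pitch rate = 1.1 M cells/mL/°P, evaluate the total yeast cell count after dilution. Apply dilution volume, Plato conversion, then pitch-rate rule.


V_w = V·((SG_c−1)/(SG_t−1)−1);  °P = 259 − 259/SG_t;  cells = rate·(V+V_w)·°P
V_w = 21.2·((1.094−1)/(1.056−1)−1) = 14.3857
V_final = 21.2 + 14.3857 = 35.5857
°P = 259 − 259/1.056 = 13.7348
cells = 1.1·35.5857·13.7348

537.6408 billion cells


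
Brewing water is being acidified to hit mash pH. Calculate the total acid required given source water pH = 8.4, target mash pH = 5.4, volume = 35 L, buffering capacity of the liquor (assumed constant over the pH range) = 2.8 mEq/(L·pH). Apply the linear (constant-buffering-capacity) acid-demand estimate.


acid = buffering capacity · (pH_source − pH_target) · V
acid = 2.8 · (8.4 − 5.4) · 35

294.0000 mEq


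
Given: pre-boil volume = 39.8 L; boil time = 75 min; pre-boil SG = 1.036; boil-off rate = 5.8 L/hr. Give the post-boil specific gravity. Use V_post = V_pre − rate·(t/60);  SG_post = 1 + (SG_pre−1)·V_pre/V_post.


V_post = 39.8 − 5.8·(75/60) = 32.5500
SG_post = 1 + (1.036 − 1)·39.8/32.5500

1.0440


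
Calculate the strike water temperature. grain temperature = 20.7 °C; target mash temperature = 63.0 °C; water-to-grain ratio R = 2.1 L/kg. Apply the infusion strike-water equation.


T_strike = (0.41/R)·(T_mash − T_grain) + T_mash
T_strike = (0.41/2.1)·(63.0 − 20.7) + 63.0

71.2586 °C


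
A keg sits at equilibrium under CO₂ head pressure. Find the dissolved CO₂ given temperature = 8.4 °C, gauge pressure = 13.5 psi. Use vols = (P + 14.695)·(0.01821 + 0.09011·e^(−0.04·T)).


vols = (13.5 + 14.695)·(0.01821 + 0.09011·e^(−0.04·8.4))

2.3290 volumes


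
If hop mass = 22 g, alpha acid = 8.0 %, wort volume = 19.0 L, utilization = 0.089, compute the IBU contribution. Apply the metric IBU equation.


IBU = (α/100)·mass·U·1000 / V
IBU = (8.0/100)·22·0.089·1000 / 19.0

8.2442 IBU


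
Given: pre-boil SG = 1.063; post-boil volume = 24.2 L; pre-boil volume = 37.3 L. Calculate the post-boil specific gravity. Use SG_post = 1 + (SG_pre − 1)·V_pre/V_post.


pts_pre = (1.063 − 1)·1000 = 63.0000
pts_post = 63.0000·37.3/24.2 = 97.1033
SG_post = 1 + 97.1033/1000

1.0971


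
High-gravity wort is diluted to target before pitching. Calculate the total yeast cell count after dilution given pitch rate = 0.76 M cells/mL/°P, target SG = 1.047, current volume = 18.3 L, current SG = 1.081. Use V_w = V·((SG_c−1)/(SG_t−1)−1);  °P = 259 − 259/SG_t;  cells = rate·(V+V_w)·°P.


V_w = 18.3·((1.081−1)/(1.047−1)−1) = 13.2383
V_final = 18.3 + 13.2383 = 31.5383
°P = 259 − 259/1.047 = 11.6266
cells = 0.76·31.5383·11.6266

278.6781 billion cells


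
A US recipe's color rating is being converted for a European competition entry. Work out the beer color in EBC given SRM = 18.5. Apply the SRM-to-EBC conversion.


EBC = SRM · 1.97
EBC = 18.5 · 1.97

36.4450 EBC


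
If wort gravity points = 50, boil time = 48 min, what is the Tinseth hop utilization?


U = 1.65·0.000125^(GP/1000) · (1 − e^(−0.04·t))/4.15
bigness = 1.65·0.000125^(50/1000) = 1.0528
boil_factor = (1 − e^(−0.04·48))/4.15 = 0.2056
U = 1.0528 · 0.2056

0.2165


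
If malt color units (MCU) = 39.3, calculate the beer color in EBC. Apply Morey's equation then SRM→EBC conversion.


SRM = 1.4922·MCU^0.6859;  EBC = SRM·1.97
SRM = 1.4922·39.3^0.6859 = 18.5106
EBC = 18.5106·1.97

36.4659 EBC


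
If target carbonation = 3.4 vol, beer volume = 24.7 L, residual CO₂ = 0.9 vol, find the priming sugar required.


sugar = (target − residual)·4.0·V
sugar = (3.4 − 0.9)·4.0·24.7

247.0000 g


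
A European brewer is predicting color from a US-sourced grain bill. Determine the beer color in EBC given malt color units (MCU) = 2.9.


SRM = 1.4922·MCU^0.6859;  EBC = SRM·1.97
SRM = 1.4922·2.9^0.6859 = 3.0973
EBC = 3.0973·1.97

6.1017 EBC


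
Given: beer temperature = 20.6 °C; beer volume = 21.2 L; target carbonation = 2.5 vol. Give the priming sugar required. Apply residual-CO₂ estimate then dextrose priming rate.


residual = 14.695·(0.01821 + 0.09011·e^(−0.04·T));  sugar = (target − residual)·4.0·V
residual = 14.695·(0.01821 + 0.09011·e^(−0.04·20.6)) = 0.8485
sugar = (2.5 − 0.8485)·4.0·21.2

140.0495 g


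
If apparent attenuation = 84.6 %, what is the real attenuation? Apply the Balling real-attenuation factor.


RA = AA · 0.8192
RA = 84.6 · 0.8192

69.3043 %


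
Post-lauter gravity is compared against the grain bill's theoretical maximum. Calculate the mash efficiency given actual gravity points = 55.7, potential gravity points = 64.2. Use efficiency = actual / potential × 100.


efficiency = 55.7 / 64.2 × 100

86.7601 %


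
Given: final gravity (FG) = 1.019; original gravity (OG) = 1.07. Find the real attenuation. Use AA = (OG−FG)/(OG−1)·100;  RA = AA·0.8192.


AA = (1.07 − 1.019)/(1.07 − 1)·100 = 72.8571
RA = 72.8571·0.8192

59.6846 %


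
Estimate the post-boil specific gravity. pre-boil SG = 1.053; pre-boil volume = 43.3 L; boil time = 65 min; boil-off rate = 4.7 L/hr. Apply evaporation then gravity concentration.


V_post = V_pre − rate·(t/60);  SG_post = 1 + (SG_pre−1)·V_pre/V_post
V_post = 43.3 − 4.7·(65/60) = 38.2083
SG_post = 1 + (1.053 − 1)·43.3/38.2083

1.0601


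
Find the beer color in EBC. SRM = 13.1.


EBC = SRM · 1.97
EBC = 13.1 · 1.97

25.8070 EBC


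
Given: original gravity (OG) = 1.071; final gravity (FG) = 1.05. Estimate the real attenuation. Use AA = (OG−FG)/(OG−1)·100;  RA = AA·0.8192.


AA = (1.071 − 1.05)/(1.071 − 1)·100 = 29.5775
RA = 29.5775·0.8192

24.2299 %


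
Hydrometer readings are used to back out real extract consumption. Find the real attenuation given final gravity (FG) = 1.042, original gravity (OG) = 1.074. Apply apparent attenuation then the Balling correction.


AA = (OG−FG)/(OG−1)·100;  RA = AA·0.8192
AA = (1.074 − 1.042)/(1.074 − 1)·100 = 43.2432
RA = 43.2432·0.8192

35.4249 %


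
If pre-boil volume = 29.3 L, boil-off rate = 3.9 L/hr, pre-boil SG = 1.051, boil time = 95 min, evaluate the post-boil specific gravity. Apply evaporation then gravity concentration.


V_post = V_pre − rate·(t/60);  SG_post = 1 + (SG_pre−1)·V_pre/V_post
V_post = 29.3 − 3.9·(95/60) = 23.1250
SG_post = 1 + (1.051 − 1)·29.3/23.1250

1.0646


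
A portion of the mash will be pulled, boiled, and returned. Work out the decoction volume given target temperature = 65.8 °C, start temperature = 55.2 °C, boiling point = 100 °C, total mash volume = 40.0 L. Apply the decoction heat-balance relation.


V_dec = V_total·(T_target − T_start)/(T_boil − T_start)
V_dec = 40.0·(65.8 − 55.2)/(100 − 55.2)

9.4643 L


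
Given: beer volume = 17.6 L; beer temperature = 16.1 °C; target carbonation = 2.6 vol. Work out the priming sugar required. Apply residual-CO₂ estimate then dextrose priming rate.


residual = 14.695·(0.01821 + 0.09011·e^(−0.04·T));  sugar = (target − residual)·4.0·V
residual = 14.695·(0.01821 + 0.09011·e^(−0.04·16.1)) = 0.9630
sugar = (2.6 − 0.9630)·4.0·17.6

115.2426 g


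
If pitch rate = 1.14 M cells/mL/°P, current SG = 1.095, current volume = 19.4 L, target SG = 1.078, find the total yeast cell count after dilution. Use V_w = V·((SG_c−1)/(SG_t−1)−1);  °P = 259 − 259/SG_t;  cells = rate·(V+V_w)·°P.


V_w = 19.4·((1.095−1)/(1.078−1)−1) = 4.2282
V_final = 19.4 + 4.2282 = 23.6282
°P = 259 − 259/1.078 = 18.7403
cells = 1.14·23.6282·18.7403

504.7905 billion cells


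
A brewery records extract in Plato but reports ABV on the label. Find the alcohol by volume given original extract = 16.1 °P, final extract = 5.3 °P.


SG = 259/(259 − P);  ABV = (OG − FG)·131.25
OG = 259/(259 − 16.1) = 1.0663
FG = 259/(259 − 5.3) = 1.0209
ABV = (1.0663 − 1.0209)·131.25

5.9576 % ABV


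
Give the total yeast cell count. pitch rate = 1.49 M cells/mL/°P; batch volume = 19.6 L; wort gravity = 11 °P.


cells (billions) = rate · V_L · °P
cells = 1.49 · 19.6 · 11

321.2440 billion cells


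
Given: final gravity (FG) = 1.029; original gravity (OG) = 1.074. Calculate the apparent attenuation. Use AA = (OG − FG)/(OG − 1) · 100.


AA = (1.074 − 1.029)/(1.074 − 1) · 100

60.8108 %


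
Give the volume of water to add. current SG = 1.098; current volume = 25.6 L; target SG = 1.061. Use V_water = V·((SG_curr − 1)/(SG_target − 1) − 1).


V_water = 25.6·((1.098 − 1)/(1.061 − 1) − 1)

15.5279 L


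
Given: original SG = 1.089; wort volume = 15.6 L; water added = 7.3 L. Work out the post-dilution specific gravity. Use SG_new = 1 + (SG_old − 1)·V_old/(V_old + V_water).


pts = (1.089 − 1)·1000·15.6/(15.6 + 7.3) = 60.6288
SG_new = 1 + 60.6288/1000

1.0606


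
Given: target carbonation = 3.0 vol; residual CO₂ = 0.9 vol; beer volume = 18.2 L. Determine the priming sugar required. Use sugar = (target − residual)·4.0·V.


sugar = (3.0 − 0.9)·4.0·18.2

152.8800 g


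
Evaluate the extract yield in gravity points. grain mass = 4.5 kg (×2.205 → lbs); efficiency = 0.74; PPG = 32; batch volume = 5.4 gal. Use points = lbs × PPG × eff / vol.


lbs = 4.5 × 2.205 = 9.9225
points = 9.9225 × 32 × 0.74 / 5.4

43.5120 points


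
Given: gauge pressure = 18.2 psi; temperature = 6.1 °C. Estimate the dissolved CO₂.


vols = (P + 14.695)·(0.01821 + 0.09011·e^(−0.04·T))
vols = (18.2 + 14.695)·(0.01821 + 0.09011·e^(−0.04·6.1))

2.9214 volumes


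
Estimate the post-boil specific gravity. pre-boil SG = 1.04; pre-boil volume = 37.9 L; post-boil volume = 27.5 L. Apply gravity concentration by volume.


SG_post = 1 + (SG_pre − 1)·V_pre/V_post
pts_pre = (1.04 − 1)·1000 = 40.0000
pts_post = 40.0000·37.9/27.5 = 55.1273
SG_post = 1 + 55.1273/1000

1.0551


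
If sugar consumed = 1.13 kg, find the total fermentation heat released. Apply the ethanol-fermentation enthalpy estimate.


Q = m_sugar · 590 kJ/kg
Q = 1.13 · 590

666.7000 kJ


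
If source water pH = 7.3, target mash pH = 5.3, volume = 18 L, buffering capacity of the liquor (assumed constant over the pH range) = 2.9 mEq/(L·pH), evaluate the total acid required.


acid = buffering capacity · (pH_source − pH_target) · V
acid = 2.9 · (7.3 − 5.3) · 18

104.4000 mEq


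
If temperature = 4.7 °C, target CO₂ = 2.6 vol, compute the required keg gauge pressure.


psi = vols/(0.01821 + 0.09011·e^(−0.04·T)) − 14.695
psi = 2.6/(0.01821 + 0.09011·e^(−0.04·4.7)) − 14.695

13.2992 psi


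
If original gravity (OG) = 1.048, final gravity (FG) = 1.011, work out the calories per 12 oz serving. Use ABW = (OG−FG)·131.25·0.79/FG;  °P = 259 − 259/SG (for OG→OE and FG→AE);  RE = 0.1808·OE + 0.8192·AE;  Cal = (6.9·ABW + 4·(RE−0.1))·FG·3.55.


ABW = (1.048 − 1.011)·131.25·0.79/1.011 = 3.7947
OE = 259 − 259/1.048 = 11.8626 °P
AE = 259 − 259/1.011 = 2.8180 °P
RE = 0.1808·11.8626 + 0.8192·2.8180 = 4.4533 °P
Cal = (6.9·3.7947 + 4·(4.4533−0.1))·1.011·3.55

156.4699 kcal


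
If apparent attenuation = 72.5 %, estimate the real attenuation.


RA = AA · 0.8192
RA = 72.5 · 0.8192

59.3920 %


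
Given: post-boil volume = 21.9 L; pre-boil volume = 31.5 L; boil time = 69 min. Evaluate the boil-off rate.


rate = (V_pre − V_post) / (t_min/60)
rate = (31.5 − 21.9) / (69/60)

8.3478 L/hr


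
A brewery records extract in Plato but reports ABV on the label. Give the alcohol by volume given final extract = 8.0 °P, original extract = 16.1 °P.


SG = 259/(259 − P);  ABV = (OG − FG)·131.25
OG = 259/(259 − 16.1) = 1.0663
FG = 259/(259 − 8.0) = 1.0319
ABV = (1.0663 − 1.0319)·131.25

4.5163 % ABV


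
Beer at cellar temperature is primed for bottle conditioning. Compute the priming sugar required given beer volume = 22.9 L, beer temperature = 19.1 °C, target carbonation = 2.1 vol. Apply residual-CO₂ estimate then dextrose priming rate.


residual = 14.695·(0.01821 + 0.09011·e^(−0.04·T));  sugar = (target − residual)·4.0·V
residual = 14.695·(0.01821 + 0.09011·e^(−0.04·19.1)) = 0.8844
sugar = (2.1 − 0.8844)·4.0·22.9

111.3497 g


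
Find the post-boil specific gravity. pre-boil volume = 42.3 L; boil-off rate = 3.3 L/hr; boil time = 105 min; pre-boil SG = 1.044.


V_post = V_pre − rate·(t/60);  SG_post = 1 + (SG_pre−1)·V_pre/V_post
V_post = 42.3 − 3.3·(105/60) = 36.5250
SG_post = 1 + (1.044 − 1)·42.3/36.5250

1.0510


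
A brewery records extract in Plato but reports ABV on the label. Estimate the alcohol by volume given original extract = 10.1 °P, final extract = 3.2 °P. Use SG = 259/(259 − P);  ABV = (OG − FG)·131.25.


OG = 259/(259 − 10.1) = 1.0406
FG = 259/(259 − 3.2) = 1.0125
ABV = (1.0406 − 1.0125)·131.25

3.6840 % ABV


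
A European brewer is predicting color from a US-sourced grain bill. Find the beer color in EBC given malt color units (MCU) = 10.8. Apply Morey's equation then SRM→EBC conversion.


SRM = 1.4922·MCU^0.6859;  EBC = SRM·1.97
SRM = 1.4922·10.8^0.6859 = 7.6322
EBC = 7.6322·1.97

15.0355 EBC


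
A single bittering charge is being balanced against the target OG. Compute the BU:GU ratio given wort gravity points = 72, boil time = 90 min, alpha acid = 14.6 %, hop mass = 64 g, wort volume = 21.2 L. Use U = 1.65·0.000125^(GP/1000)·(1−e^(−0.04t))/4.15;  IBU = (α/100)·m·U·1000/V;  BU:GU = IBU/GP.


U = 1.65·0.000125^(72/1000)·(1−e^(−0.04·90))/4.15 = 0.2025
IBU = (14.6/100)·64·0.2025·1000/21.2 = 89.2439
BU:GU = 89.2439/72

1.2395


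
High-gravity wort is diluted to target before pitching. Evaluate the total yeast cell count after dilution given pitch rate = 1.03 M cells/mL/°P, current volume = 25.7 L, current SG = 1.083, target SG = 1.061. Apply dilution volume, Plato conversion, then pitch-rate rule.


V_w = V·((SG_c−1)/(SG_t−1)−1);  °P = 259 − 259/SG_t;  cells = rate·(V+V_w)·°P
V_w = 25.7·((1.083−1)/(1.061−1)−1) = 9.2689
V_final = 25.7 + 9.2689 = 34.9689
°P = 259 − 259/1.061 = 14.8907
cells = 1.03·34.9689·14.8907

536.3309 billion cells


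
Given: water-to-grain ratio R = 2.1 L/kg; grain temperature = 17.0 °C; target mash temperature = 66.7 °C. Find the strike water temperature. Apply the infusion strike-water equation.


T_strike = (0.41/R)·(T_mash − T_grain) + T_mash
T_strike = (0.41/2.1)·(66.7 − 17.0) + 66.7

76.4033 °C


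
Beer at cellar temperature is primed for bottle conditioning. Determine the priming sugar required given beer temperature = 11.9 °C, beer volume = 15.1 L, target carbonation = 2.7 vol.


residual = 14.695·(0.01821 + 0.09011·e^(−0.04·T));  sugar = (target − residual)·4.0·V
residual = 14.695·(0.01821 + 0.09011·e^(−0.04·11.9)) = 1.0903
sugar = (2.7 − 1.0903)·4.0·15.1

97.2288 g


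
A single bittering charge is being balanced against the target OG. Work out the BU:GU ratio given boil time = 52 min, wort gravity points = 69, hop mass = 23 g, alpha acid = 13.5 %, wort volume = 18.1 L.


U = 1.65·0.000125^(GP/1000)·(1−e^(−0.04t))/4.15;  IBU = (α/100)·m·U·1000/V;  BU:GU = IBU/GP
U = 1.65·0.000125^(69/1000)·(1−e^(−0.04·52))/4.15 = 0.1871
IBU = (13.5/100)·23·0.1871·1000/18.1 = 32.1032
BU:GU = 32.1032/69

0.4653


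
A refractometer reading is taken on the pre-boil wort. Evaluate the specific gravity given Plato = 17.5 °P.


SG = 259/(259 − P)
SG = 259/(259 − 17.5)

1.0725


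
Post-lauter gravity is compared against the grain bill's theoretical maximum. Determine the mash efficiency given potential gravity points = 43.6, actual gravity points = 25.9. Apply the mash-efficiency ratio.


efficiency = actual / potential × 100
efficiency = 25.9 / 43.6 × 100

59.4037 %


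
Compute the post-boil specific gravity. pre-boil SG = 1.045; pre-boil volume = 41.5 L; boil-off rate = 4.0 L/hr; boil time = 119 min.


V_post = V_pre − rate·(t/60);  SG_post = 1 + (SG_pre−1)·V_pre/V_post
V_post = 41.5 − 4.0·(119/60) = 33.5667
SG_post = 1 + (1.045 − 1)·41.5/33.5667

1.0556


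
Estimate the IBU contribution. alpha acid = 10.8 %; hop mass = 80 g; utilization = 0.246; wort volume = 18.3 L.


IBU = (α/100)·mass·U·1000 / V
IBU = (10.8/100)·80·0.246·1000 / 18.3

116.1443 IBU


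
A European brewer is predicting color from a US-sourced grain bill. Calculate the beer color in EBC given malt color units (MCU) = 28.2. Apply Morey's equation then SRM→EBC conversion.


SRM = 1.4922·MCU^0.6859;  EBC = SRM·1.97
SRM = 1.4922·28.2^0.6859 = 14.7419
EBC = 14.7419·1.97

29.0415 EBC


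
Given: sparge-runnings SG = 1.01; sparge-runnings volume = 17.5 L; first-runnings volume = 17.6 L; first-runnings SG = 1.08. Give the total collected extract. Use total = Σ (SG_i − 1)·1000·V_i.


first = (1.08 − 1)·1000·17.6 = 1408.0000
sparge = (1.01 − 1)·1000·17.5 = 175.0000
total = 1408.0000 + 175.0000

1583.0000 gravity·L


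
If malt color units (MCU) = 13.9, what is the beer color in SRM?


SRM = 1.4922 · MCU^0.6859
SRM = 1.4922 · 13.9^0.6859

9.0745 SRM


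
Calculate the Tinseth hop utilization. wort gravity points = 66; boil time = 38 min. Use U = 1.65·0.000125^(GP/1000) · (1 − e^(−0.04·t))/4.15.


bigness = 1.65·0.000125^(66/1000) = 0.9118
boil_factor = (1 − e^(−0.04·38))/4.15 = 0.1883
U = 0.9118 · 0.1883

0.1716


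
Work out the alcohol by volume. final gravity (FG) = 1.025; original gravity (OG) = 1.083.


ABV = (OG − FG) · 131.25
ABV = (1.083 − 1.025) · 131.25

7.6125 % ABV


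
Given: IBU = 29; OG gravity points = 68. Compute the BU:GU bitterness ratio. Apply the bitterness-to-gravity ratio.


BU:GU = IBU / OG_points
BU:GU = 29 / 68

0.4265


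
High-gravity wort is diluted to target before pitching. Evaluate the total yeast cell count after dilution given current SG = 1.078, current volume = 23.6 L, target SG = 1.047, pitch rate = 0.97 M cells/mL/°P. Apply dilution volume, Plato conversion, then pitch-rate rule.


V_w = V·((SG_c−1)/(SG_t−1)−1);  °P = 259 − 259/SG_t;  cells = rate·(V+V_w)·°P
V_w = 23.6·((1.078−1)/(1.047−1)−1) = 15.5660
V_final = 23.6 + 15.5660 = 39.1660
°P = 259 − 259/1.047 = 11.6266
cells = 0.97·39.1660·11.6266

441.7041 billion cells


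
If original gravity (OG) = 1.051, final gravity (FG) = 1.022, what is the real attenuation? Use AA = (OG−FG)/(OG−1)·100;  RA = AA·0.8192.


AA = (1.051 − 1.022)/(1.051 − 1)·100 = 56.8627
RA = 56.8627·0.8192

46.5820 %


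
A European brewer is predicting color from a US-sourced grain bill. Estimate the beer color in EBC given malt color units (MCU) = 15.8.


SRM = 1.4922·MCU^0.6859;  EBC = SRM·1.97
SRM = 1.4922·15.8^0.6859 = 9.9080
EBC = 9.9080·1.97

19.5188 EBC


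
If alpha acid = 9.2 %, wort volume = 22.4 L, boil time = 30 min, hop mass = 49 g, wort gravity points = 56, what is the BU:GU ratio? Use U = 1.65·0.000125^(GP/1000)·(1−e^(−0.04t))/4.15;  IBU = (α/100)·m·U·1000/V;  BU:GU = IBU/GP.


U = 1.65·0.000125^(56/1000)·(1−e^(−0.04·30))/4.15 = 0.1680
IBU = (9.2/100)·49·0.1680·1000/22.4 = 33.8030
BU:GU = 33.8030/56

0.6036


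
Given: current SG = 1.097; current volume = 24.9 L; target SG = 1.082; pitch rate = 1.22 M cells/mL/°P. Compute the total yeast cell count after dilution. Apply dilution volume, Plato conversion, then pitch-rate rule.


V_w = V·((SG_c−1)/(SG_t−1)−1);  °P = 259 − 259/SG_t;  cells = rate·(V+V_w)·°P
V_w = 24.9·((1.097−1)/(1.082−1)−1) = 4.5549
V_final = 24.9 + 4.5549 = 29.4549
°P = 259 − 259/1.082 = 19.6285
cells = 1.22·29.4549·19.6285

705.3480 billion cells


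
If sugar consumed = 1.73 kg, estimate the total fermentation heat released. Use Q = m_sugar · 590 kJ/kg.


Q = 1.73 · 590

1020.7000 kJ


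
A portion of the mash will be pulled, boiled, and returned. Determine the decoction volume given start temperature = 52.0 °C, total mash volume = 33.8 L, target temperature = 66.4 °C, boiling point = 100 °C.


V_dec = V_total·(T_target − T_start)/(T_boil − T_start)
V_dec = 33.8·(66.4 − 52.0)/(100 − 52.0)

10.1400 L


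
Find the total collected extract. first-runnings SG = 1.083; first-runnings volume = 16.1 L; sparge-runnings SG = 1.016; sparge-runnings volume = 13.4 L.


total = Σ (SG_i − 1)·1000·V_i
first = (1.083 − 1)·1000·16.1 = 1336.3000
sparge = (1.016 − 1)·1000·13.4 = 214.4000
total = 1336.3000 + 214.4000

1550.7000 gravity·L


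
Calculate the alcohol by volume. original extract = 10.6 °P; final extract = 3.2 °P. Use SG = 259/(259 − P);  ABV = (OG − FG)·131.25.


OG = 259/(259 − 10.6) = 1.0427
FG = 259/(259 − 3.2) = 1.0125
ABV = (1.0427 − 1.0125)·131.25

3.9589 % ABV


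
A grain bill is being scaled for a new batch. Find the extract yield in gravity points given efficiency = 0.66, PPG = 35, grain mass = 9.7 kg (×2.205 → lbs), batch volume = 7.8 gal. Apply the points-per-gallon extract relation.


points = lbs × PPG × eff / vol
lbs = 9.7 × 2.205 = 21.3885
points = 21.3885 × 35 × 0.66 / 7.8

63.3429 points
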